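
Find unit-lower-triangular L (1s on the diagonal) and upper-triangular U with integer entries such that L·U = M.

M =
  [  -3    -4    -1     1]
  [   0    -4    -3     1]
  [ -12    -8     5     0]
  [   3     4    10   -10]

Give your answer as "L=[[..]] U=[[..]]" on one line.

L=[[1,0,0,0],[0,1,0,0],[4,-2,1,0],[-1,0,3,1]] U=[[-3,-4,-1,1],[0,-4,-3,1],[0,0,3,-2],[0,0,0,-3]]

  row1 -= 0·row0 → [0,-4,-3,1]
  row2 -= 4·row0 → [0,8,9,-4]
  row3 -= -1·row0 → [0,0,9,-9]
  row2 -= -2·row1 → [0,0,3,-2]
  row3 -= 0·row1 → [0,0,9,-9]
  row3 -= 3·row2 → [0,0,0,-3]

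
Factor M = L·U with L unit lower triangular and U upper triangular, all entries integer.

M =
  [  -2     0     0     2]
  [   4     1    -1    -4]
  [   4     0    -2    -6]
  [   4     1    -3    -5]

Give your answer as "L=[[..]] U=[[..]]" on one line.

  row1 -= -2·row0 → [0,1,-1,0]
  row2 -= -2·row0 → [0,0,-2,-2]
  row3 -= -2·row0 → [0,1,-3,-1]
  row2 -= 0·row1 → [0,0,-2,-2]
  row3 -= 1·row1 → [0,0,-2,-1]
  row3 -= 1·row2 → [0,0,0,1]

L=[[1,0,0,0],[-2,1,0,0],[-2,0,1,0],[-2,1,1,1]] U=[[-2,0,0,2],[0,1,-1,0],[0,0,-2,-2],[0,0,0,1]]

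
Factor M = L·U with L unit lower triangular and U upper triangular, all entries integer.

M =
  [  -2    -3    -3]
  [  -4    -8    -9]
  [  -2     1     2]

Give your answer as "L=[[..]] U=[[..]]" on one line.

  R1 -= 2·R0 → [0,-2,-3]
  R2 -= 1·R0 → [0,4,5]
  R2 -= -2·R1 → [0,0,-1]

L=[[1,0,0],[2,1,0],[1,-2,1]] U=[[-2,-3,-3],[0,-2,-3],[0,0,-1]]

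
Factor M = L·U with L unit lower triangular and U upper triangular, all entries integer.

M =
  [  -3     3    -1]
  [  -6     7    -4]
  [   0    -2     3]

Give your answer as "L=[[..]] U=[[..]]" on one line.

  r1 -= 2·r0 → [0,1,-2]
  r2 -= 0·r0 → [0,-2,3]
  r2 -= -2·r1 → [0,0,-1]

L=[[1,0,0],[2,1,0],[0,-2,1]] U=[[-3,3,-1],[0,1,-2],[0,0,-1]]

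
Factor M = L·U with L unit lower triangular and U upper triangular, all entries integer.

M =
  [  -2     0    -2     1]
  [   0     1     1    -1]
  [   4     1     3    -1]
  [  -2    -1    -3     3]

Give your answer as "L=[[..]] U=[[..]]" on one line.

  R1 -= 0·R0 → [0,1,1,-1]
  R2 -= -2·R0 → [0,1,-1,1]
  R3 -= 1·R0 → [0,-1,-1,2]
  R2 -= 1·R1 → [0,0,-2,2]
  R3 -= -1·R1 → [0,0,0,1]
  R3 -= 0·R2 → [0,0,0,1]

L=[[1,0,0,0],[0,1,0,0],[-2,1,1,0],[1,-1,0,1]] U=[[-2,0,-2,1],[0,1,1,-1],[0,0,-2,2],[0,0,0,1]]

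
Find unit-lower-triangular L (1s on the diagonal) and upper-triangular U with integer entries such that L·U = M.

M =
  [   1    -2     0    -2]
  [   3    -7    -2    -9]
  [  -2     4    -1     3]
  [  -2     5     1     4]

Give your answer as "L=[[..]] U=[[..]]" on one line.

L=[[1,0,0,0],[3,1,0,0],[-2,0,1,0],[-2,-1,1,1]] U=[[1,-2,0,-2],[0,-1,-2,-3],[0,0,-1,-1],[0,0,0,-2]]

  r1 -= 3·r0 → [0,-1,-2,-3]
  r2 -= -2·r0 → [0,0,-1,-1]
  r3 -= -2·r0 → [0,1,1,0]
  r2 -= 0·r1 → [0,0,-1,-1]
  r3 -= -1·r1 → [0,0,-1,-3]
  r3 -= 1·r2 → [0,0,0,-2]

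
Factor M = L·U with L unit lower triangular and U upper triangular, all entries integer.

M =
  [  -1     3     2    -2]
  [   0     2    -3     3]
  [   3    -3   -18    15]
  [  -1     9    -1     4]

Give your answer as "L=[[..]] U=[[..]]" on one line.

L=[[1,0,0,0],[0,1,0,0],[-3,3,1,0],[1,3,-2,1]] U=[[-1,3,2,-2],[0,2,-3,3],[0,0,-3,0],[0,0,0,-3]]

  r1 -= 0·r0 → [0,2,-3,3]
  r2 -= -3·r0 → [0,6,-12,9]
  r3 -= 1·r0 → [0,6,-3,6]
  r2 -= 3·r1 → [0,0,-3,0]
  r3 -= 3·r1 → [0,0,6,-3]
  r3 -= -2·r2 → [0,0,0,-3]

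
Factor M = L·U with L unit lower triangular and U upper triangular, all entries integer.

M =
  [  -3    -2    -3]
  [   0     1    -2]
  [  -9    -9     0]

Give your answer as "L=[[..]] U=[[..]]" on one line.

L=[[1,0,0],[0,1,0],[3,-3,1]] U=[[-3,-2,-3],[0,1,-2],[0,0,3]]

  r1 -= 0·r0 → [0,1,-2]
  r2 -= 3·r0 → [0,-3,9]
  r2 -= -3·r1 → [0,0,3]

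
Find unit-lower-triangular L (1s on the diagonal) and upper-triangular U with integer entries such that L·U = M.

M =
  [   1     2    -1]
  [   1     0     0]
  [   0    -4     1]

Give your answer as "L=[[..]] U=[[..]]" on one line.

L=[[1,0,0],[1,1,0],[0,2,1]] U=[[1,2,-1],[0,-2,1],[0,0,-1]]

  row1 -= 1·row0 → [0,-2,1]
  row2 -= 0·row0 → [0,-4,1]
  row2 -= 2·row1 → [0,0,-1]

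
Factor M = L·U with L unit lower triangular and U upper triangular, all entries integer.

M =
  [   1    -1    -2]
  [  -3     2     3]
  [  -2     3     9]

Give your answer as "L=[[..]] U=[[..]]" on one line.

L=[[1,0,0],[-3,1,0],[-2,-1,1]] U=[[1,-1,-2],[0,-1,-3],[0,0,2]]

  r1 -= -3·r0 → [0,-1,-3]
  r2 -= -2·r0 → [0,1,5]
  r2 -= -1·r1 → [0,0,2]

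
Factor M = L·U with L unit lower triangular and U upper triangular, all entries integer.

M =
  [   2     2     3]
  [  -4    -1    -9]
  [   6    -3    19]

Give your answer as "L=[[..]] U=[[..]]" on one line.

  r1 -= -2·r0 → [0,3,-3]
  r2 -= 3·r0 → [0,-9,10]
  r2 -= -3·r1 → [0,0,1]

L=[[1,0,0],[-2,1,0],[3,-3,1]] U=[[2,2,3],[0,3,-3],[0,0,1]]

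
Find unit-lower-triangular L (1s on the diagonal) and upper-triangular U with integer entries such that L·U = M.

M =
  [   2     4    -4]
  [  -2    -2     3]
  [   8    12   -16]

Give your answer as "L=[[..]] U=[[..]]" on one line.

L=[[1,0,0],[-1,1,0],[4,-2,1]] U=[[2,4,-4],[0,2,-1],[0,0,-2]]

  R1 -= -1·R0 → [0,2,-1]
  R2 -= 4·R0 → [0,-4,0]
  R2 -= -2·R1 → [0,0,-2]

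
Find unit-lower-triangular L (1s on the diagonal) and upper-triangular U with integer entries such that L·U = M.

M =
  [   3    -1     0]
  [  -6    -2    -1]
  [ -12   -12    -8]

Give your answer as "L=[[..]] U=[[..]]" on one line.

  r1 -= -2·r0 → [0,-4,-1]
  r2 -= -4·r0 → [0,-16,-8]
  r2 -= 4·r1 → [0,0,-4]

L=[[1,0,0],[-2,1,0],[-4,4,1]] U=[[3,-1,0],[0,-4,-1],[0,0,-4]]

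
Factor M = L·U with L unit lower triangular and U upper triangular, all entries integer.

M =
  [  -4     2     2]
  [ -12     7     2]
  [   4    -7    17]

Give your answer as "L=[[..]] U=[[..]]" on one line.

L=[[1,0,0],[3,1,0],[-1,-5,1]] U=[[-4,2,2],[0,1,-4],[0,0,-1]]

  r1 -= 3·r0 → [0,1,-4]
  r2 -= -1·r0 → [0,-5,19]
  r2 -= -5·r1 → [0,0,-1]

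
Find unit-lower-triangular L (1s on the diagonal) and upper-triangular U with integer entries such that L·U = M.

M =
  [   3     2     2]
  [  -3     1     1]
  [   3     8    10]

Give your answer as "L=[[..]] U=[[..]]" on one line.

  row1 -= -1·row0 → [0,3,3]
  row2 -= 1·row0 → [0,6,8]
  row2 -= 2·row1 → [0,0,2]

L=[[1,0,0],[-1,1,0],[1,2,1]] U=[[3,2,2],[0,3,3],[0,0,2]]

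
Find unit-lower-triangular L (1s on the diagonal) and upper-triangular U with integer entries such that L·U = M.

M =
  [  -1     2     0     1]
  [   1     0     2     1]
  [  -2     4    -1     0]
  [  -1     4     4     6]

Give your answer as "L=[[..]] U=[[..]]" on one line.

L=[[1,0,0,0],[-1,1,0,0],[2,0,1,0],[1,1,-2,1]] U=[[-1,2,0,1],[0,2,2,2],[0,0,-1,-2],[0,0,0,-1]]

  R1 -= -1·R0 → [0,2,2,2]
  R2 -= 2·R0 → [0,0,-1,-2]
  R3 -= 1·R0 → [0,2,4,5]
  R2 -= 0·R1 → [0,0,-1,-2]
  R3 -= 1·R1 → [0,0,2,3]
  R3 -= -2·R2 → [0,0,0,-1]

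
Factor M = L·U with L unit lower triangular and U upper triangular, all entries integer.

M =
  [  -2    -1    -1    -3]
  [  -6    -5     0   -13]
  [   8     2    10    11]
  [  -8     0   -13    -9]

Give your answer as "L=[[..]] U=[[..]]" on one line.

  row1 -= 3·row0 → [0,-2,3,-4]
  row2 -= -4·row0 → [0,-2,6,-1]
  row3 -= 4·row0 → [0,4,-9,3]
  row2 -= 1·row1 → [0,0,3,3]
  row3 -= -2·row1 → [0,0,-3,-5]
  row3 -= -1·row2 → [0,0,0,-2]

L=[[1,0,0,0],[3,1,0,0],[-4,1,1,0],[4,-2,-1,1]] U=[[-2,-1,-1,-3],[0,-2,3,-4],[0,0,3,3],[0,0,0,-2]]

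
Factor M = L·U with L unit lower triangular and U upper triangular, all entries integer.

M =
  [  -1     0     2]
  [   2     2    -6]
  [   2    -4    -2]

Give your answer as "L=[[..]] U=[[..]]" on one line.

L=[[1,0,0],[-2,1,0],[-2,-2,1]] U=[[-1,0,2],[0,2,-2],[0,0,-2]]

  r1 -= -2·r0 → [0,2,-2]
  r2 -= -2·r0 → [0,-4,2]
  r2 -= -2·r1 → [0,0,-2]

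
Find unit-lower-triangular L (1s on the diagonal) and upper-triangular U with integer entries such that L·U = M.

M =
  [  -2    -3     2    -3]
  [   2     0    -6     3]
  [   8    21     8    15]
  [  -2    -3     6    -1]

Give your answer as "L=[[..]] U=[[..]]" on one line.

  r1 -= -1·r0 → [0,-3,-4,0]
  r2 -= -4·r0 → [0,9,16,3]
  r3 -= 1·r0 → [0,0,4,2]
  r2 -= -3·r1 → [0,0,4,3]
  r3 -= 0·r1 → [0,0,4,2]
  r3 -= 1·r2 → [0,0,0,-1]

L=[[1,0,0,0],[-1,1,0,0],[-4,-3,1,0],[1,0,1,1]] U=[[-2,-3,2,-3],[0,-3,-4,0],[0,0,4,3],[0,0,0,-1]]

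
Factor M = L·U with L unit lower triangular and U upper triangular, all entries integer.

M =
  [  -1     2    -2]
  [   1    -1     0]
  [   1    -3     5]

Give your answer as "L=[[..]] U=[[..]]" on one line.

L=[[1,0,0],[-1,1,0],[-1,-1,1]] U=[[-1,2,-2],[0,1,-2],[0,0,1]]

  r1 -= -1·r0 → [0,1,-2]
  r2 -= -1·r0 → [0,-1,3]
  r2 -= -1·r1 → [0,0,1]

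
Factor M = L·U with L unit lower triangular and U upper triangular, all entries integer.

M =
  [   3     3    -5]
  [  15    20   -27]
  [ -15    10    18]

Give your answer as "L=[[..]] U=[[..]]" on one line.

  R1 -= 5·R0 → [0,5,-2]
  R2 -= -5·R0 → [0,25,-7]
  R2 -= 5·R1 → [0,0,3]

L=[[1,0,0],[5,1,0],[-5,5,1]] U=[[3,3,-5],[0,5,-2],[0,0,3]]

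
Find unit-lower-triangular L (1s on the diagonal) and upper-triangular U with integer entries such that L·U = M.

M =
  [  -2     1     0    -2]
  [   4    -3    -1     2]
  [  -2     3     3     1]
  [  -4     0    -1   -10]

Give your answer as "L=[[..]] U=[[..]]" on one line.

L=[[1,0,0,0],[-2,1,0,0],[1,-2,1,0],[2,2,1,1]] U=[[-2,1,0,-2],[0,-1,-1,-2],[0,0,1,-1],[0,0,0,-1]]

  r1 -= -2·r0 → [0,-1,-1,-2]
  r2 -= 1·r0 → [0,2,3,3]
  r3 -= 2·r0 → [0,-2,-1,-6]
  r2 -= -2·r1 → [0,0,1,-1]
  r3 -= 2·r1 → [0,0,1,-2]
  r3 -= 1·r2 → [0,0,0,-1]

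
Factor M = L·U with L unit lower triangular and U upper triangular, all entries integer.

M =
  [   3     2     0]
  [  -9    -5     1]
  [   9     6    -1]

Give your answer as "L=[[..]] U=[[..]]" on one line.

  r1 -= -3·r0 → [0,1,1]
  r2 -= 3·r0 → [0,0,-1]
  r2 -= 0·r1 → [0,0,-1]

L=[[1,0,0],[-3,1,0],[3,0,1]] U=[[3,2,0],[0,1,1],[0,0,-1]]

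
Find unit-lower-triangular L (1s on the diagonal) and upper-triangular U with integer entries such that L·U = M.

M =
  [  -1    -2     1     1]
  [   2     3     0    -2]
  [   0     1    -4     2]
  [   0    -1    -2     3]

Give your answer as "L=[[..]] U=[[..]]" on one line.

L=[[1,0,0,0],[-2,1,0,0],[0,-1,1,0],[0,1,2,1]] U=[[-1,-2,1,1],[0,-1,2,0],[0,0,-2,2],[0,0,0,-1]]

  r1 -= -2·r0 → [0,-1,2,0]
  r2 -= 0·r0 → [0,1,-4,2]
  r3 -= 0·r0 → [0,-1,-2,3]
  r2 -= -1·r1 → [0,0,-2,2]
  r3 -= 1·r1 → [0,0,-4,3]
  r3 -= 2·r2 → [0,0,0,-1]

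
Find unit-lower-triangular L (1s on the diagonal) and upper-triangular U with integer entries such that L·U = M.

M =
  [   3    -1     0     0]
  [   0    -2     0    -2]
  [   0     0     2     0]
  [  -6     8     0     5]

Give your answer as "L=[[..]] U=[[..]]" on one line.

  row1 -= 0·row0 → [0,-2,0,-2]
  row2 -= 0·row0 → [0,0,2,0]
  row3 -= -2·row0 → [0,6,0,5]
  row2 -= 0·row1 → [0,0,2,0]
  row3 -= -3·row1 → [0,0,0,-1]
  row3 -= 0·row2 → [0,0,0,-1]

L=[[1,0,0,0],[0,1,0,0],[0,0,1,0],[-2,-3,0,1]] U=[[3,-1,0,0],[0,-2,0,-2],[0,0,2,0],[0,0,0,-1]]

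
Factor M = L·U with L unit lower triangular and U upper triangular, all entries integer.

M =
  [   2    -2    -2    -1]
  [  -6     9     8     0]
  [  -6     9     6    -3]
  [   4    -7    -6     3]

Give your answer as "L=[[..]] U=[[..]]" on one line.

L=[[1,0,0,0],[-3,1,0,0],[-3,1,1,0],[2,-1,0,1]] U=[[2,-2,-2,-1],[0,3,2,-3],[0,0,-2,-3],[0,0,0,2]]

  row1 -= -3·row0 → [0,3,2,-3]
  row2 -= -3·row0 → [0,3,0,-6]
  row3 -= 2·row0 → [0,-3,-2,5]
  row2 -= 1·row1 → [0,0,-2,-3]
  row3 -= -1·row1 → [0,0,0,2]
  row3 -= 0·row2 → [0,0,0,2]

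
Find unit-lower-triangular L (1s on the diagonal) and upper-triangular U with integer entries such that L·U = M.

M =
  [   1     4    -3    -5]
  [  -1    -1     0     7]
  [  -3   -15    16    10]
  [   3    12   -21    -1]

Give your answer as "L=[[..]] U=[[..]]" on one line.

L=[[1,0,0,0],[-1,1,0,0],[-3,-1,1,0],[3,0,-3,1]] U=[[1,4,-3,-5],[0,3,-3,2],[0,0,4,-3],[0,0,0,5]]

  R1 -= -1·R0 → [0,3,-3,2]
  R2 -= -3·R0 → [0,-3,7,-5]
  R3 -= 3·R0 → [0,0,-12,14]
  R2 -= -1·R1 → [0,0,4,-3]
  R3 -= 0·R1 → [0,0,-12,14]
  R3 -= -3·R2 → [0,0,0,5]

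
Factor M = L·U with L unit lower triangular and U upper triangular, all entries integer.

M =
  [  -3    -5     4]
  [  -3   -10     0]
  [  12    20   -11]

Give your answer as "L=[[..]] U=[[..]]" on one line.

L=[[1,0,0],[1,1,0],[-4,0,1]] U=[[-3,-5,4],[0,-5,-4],[0,0,5]]

  r1 -= 1·r0 → [0,-5,-4]
  r2 -= -4·r0 → [0,0,5]
  r2 -= 0·r1 → [0,0,5]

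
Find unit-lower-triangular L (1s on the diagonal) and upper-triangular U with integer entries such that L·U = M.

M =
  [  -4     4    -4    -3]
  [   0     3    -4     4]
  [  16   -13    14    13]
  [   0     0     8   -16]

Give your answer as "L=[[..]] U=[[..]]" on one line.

  R1 -= 0·R0 → [0,3,-4,4]
  R2 -= -4·R0 → [0,3,-2,1]
  R3 -= 0·R0 → [0,0,8,-16]
  R2 -= 1·R1 → [0,0,2,-3]
  R3 -= 0·R1 → [0,0,8,-16]
  R3 -= 4·R2 → [0,0,0,-4]

L=[[1,0,0,0],[0,1,0,0],[-4,1,1,0],[0,0,4,1]] U=[[-4,4,-4,-3],[0,3,-4,4],[0,0,2,-3],[0,0,0,-4]]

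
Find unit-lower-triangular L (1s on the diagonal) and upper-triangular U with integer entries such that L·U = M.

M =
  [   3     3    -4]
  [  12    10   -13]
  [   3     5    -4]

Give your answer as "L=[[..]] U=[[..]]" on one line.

L=[[1,0,0],[4,1,0],[1,-1,1]] U=[[3,3,-4],[0,-2,3],[0,0,3]]

  R1 -= 4·R0 → [0,-2,3]
  R2 -= 1·R0 → [0,2,0]
  R2 -= -1·R1 → [0,0,3]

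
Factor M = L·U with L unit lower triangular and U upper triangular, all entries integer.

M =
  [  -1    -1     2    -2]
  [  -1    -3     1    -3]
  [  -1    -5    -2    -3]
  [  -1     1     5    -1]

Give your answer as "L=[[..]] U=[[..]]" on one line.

L=[[1,0,0,0],[1,1,0,0],[1,2,1,0],[1,-1,-1,1]] U=[[-1,-1,2,-2],[0,-2,-1,-1],[0,0,-2,1],[0,0,0,1]]

  R1 -= 1·R0 → [0,-2,-1,-1]
  R2 -= 1·R0 → [0,-4,-4,-1]
  R3 -= 1·R0 → [0,2,3,1]
  R2 -= 2·R1 → [0,0,-2,1]
  R3 -= -1·R1 → [0,0,2,0]
  R3 -= -1·R2 → [0,0,0,1]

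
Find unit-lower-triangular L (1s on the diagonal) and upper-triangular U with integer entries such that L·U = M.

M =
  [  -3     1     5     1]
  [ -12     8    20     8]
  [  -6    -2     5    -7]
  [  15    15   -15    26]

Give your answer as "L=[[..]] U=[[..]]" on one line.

L=[[1,0,0,0],[4,1,0,0],[2,-1,1,0],[-5,5,-2,1]] U=[[-3,1,5,1],[0,4,0,4],[0,0,-5,-5],[0,0,0,1]]

  row1 -= 4·row0 → [0,4,0,4]
  row2 -= 2·row0 → [0,-4,-5,-9]
  row3 -= -5·row0 → [0,20,10,31]
  row2 -= -1·row1 → [0,0,-5,-5]
  row3 -= 5·row1 → [0,0,10,11]
  row3 -= -2·row2 → [0,0,0,1]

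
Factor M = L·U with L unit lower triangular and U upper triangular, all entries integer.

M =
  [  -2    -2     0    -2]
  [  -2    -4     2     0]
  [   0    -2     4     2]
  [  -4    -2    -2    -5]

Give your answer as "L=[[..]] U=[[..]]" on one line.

L=[[1,0,0,0],[1,1,0,0],[0,1,1,0],[2,-1,0,1]] U=[[-2,-2,0,-2],[0,-2,2,2],[0,0,2,0],[0,0,0,1]]

  row1 -= 1·row0 → [0,-2,2,2]
  row2 -= 0·row0 → [0,-2,4,2]
  row3 -= 2·row0 → [0,2,-2,-1]
  row2 -= 1·row1 → [0,0,2,0]
  row3 -= -1·row1 → [0,0,0,1]
  row3 -= 0·row2 → [0,0,0,1]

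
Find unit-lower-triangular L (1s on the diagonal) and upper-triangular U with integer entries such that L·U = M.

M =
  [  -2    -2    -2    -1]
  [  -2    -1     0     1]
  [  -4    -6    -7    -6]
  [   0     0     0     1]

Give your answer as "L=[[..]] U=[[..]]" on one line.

L=[[1,0,0,0],[1,1,0,0],[2,-2,1,0],[0,0,0,1]] U=[[-2,-2,-2,-1],[0,1,2,2],[0,0,1,0],[0,0,0,1]]

  row1 -= 1·row0 → [0,1,2,2]
  row2 -= 2·row0 → [0,-2,-3,-4]
  row3 -= 0·row0 → [0,0,0,1]
  row2 -= -2·row1 → [0,0,1,0]
  row3 -= 0·row1 → [0,0,0,1]
  row3 -= 0·row2 → [0,0,0,1]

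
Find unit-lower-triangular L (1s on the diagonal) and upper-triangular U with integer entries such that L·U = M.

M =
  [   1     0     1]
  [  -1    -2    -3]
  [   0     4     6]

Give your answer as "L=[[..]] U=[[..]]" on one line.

  row1 -= -1·row0 → [0,-2,-2]
  row2 -= 0·row0 → [0,4,6]
  row2 -= -2·row1 → [0,0,2]

L=[[1,0,0],[-1,1,0],[0,-2,1]] U=[[1,0,1],[0,-2,-2],[0,0,2]]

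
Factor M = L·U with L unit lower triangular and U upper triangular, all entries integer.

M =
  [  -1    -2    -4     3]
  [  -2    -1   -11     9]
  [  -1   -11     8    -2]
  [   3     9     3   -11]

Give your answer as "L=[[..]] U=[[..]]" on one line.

  row1 -= 2·row0 → [0,3,-3,3]
  row2 -= 1·row0 → [0,-9,12,-5]
  row3 -= -3·row0 → [0,3,-9,-2]
  row2 -= -3·row1 → [0,0,3,4]
  row3 -= 1·row1 → [0,0,-6,-5]
  row3 -= -2·row2 → [0,0,0,3]

L=[[1,0,0,0],[2,1,0,0],[1,-3,1,0],[-3,1,-2,1]] U=[[-1,-2,-4,3],[0,3,-3,3],[0,0,3,4],[0,0,0,3]]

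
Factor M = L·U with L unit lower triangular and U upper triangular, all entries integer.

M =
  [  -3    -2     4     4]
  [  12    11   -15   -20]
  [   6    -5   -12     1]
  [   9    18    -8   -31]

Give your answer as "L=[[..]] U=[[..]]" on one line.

L=[[1,0,0,0],[-4,1,0,0],[-2,-3,1,0],[-3,4,0,1]] U=[[-3,-2,4,4],[0,3,1,-4],[0,0,-1,-3],[0,0,0,-3]]

  row1 -= -4·row0 → [0,3,1,-4]
  row2 -= -2·row0 → [0,-9,-4,9]
  row3 -= -3·row0 → [0,12,4,-19]
  row2 -= -3·row1 → [0,0,-1,-3]
  row3 -= 4·row1 → [0,0,0,-3]
  row3 -= 0·row2 → [0,0,0,-3]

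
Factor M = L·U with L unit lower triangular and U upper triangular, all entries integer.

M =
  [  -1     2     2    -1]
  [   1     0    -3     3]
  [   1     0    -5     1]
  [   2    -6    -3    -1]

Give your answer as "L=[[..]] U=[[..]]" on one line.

L=[[1,0,0,0],[-1,1,0,0],[-1,1,1,0],[-2,-1,0,1]] U=[[-1,2,2,-1],[0,2,-1,2],[0,0,-2,-2],[0,0,0,-1]]

  row1 -= -1·row0 → [0,2,-1,2]
  row2 -= -1·row0 → [0,2,-3,0]
  row3 -= -2·row0 → [0,-2,1,-3]
  row2 -= 1·row1 → [0,0,-2,-2]
  row3 -= -1·row1 → [0,0,0,-1]
  row3 -= 0·row2 → [0,0,0,-1]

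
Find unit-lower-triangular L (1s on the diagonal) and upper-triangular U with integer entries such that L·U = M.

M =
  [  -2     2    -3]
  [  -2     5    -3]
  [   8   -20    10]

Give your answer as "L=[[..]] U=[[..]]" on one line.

  r1 -= 1·r0 → [0,3,0]
  r2 -= -4·r0 → [0,-12,-2]
  r2 -= -4·r1 → [0,0,-2]

L=[[1,0,0],[1,1,0],[-4,-4,1]] U=[[-2,2,-3],[0,3,0],[0,0,-2]]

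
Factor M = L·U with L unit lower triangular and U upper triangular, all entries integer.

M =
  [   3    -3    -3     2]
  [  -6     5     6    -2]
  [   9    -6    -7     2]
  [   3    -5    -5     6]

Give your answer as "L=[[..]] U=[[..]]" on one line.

L=[[1,0,0,0],[-2,1,0,0],[3,-3,1,0],[1,2,-1,1]] U=[[3,-3,-3,2],[0,-1,0,2],[0,0,2,2],[0,0,0,2]]

  row1 -= -2·row0 → [0,-1,0,2]
  row2 -= 3·row0 → [0,3,2,-4]
  row3 -= 1·row0 → [0,-2,-2,4]
  row2 -= -3·row1 → [0,0,2,2]
  row3 -= 2·row1 → [0,0,-2,0]
  row3 -= -1·row2 → [0,0,0,2]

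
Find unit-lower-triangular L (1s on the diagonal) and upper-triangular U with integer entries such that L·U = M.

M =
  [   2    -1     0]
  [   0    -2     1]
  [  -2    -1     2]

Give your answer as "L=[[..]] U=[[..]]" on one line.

  r1 -= 0·r0 → [0,-2,1]
  r2 -= -1·r0 → [0,-2,2]
  r2 -= 1·r1 → [0,0,1]

L=[[1,0,0],[0,1,0],[-1,1,1]] U=[[2,-1,0],[0,-2,1],[0,0,1]]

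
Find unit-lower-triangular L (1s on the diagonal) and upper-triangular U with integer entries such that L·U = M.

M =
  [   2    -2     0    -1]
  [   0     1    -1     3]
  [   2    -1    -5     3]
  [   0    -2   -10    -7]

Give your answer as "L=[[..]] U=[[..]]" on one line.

L=[[1,0,0,0],[0,1,0,0],[1,1,1,0],[0,-2,3,1]] U=[[2,-2,0,-1],[0,1,-1,3],[0,0,-4,1],[0,0,0,-4]]

  r1 -= 0·r0 → [0,1,-1,3]
  r2 -= 1·r0 → [0,1,-5,4]
  r3 -= 0·r0 → [0,-2,-10,-7]
  r2 -= 1·r1 → [0,0,-4,1]
  r3 -= -2·r1 → [0,0,-12,-1]
  r3 -= 3·r2 → [0,0,0,-4]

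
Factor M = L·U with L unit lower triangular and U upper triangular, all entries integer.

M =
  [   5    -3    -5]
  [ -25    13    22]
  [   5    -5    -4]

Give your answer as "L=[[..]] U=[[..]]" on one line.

L=[[1,0,0],[-5,1,0],[1,1,1]] U=[[5,-3,-5],[0,-2,-3],[0,0,4]]

  R1 -= -5·R0 → [0,-2,-3]
  R2 -= 1·R0 → [0,-2,1]
  R2 -= 1·R1 → [0,0,4]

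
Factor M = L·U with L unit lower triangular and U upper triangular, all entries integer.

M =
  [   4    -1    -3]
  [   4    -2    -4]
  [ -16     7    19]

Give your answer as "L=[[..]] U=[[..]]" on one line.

  row1 -= 1·row0 → [0,-1,-1]
  row2 -= -4·row0 → [0,3,7]
  row2 -= -3·row1 → [0,0,4]

L=[[1,0,0],[1,1,0],[-4,-3,1]] U=[[4,-1,-3],[0,-1,-1],[0,0,4]]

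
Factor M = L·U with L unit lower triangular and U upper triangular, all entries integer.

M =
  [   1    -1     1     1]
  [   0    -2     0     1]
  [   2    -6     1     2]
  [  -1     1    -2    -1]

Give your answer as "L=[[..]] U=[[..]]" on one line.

  r1 -= 0·r0 → [0,-2,0,1]
  r2 -= 2·r0 → [0,-4,-1,0]
  r3 -= -1·r0 → [0,0,-1,0]
  r2 -= 2·r1 → [0,0,-1,-2]
  r3 -= 0·r1 → [0,0,-1,0]
  r3 -= 1·r2 → [0,0,0,2]

L=[[1,0,0,0],[0,1,0,0],[2,2,1,0],[-1,0,1,1]] U=[[1,-1,1,1],[0,-2,0,1],[0,0,-1,-2],[0,0,0,2]]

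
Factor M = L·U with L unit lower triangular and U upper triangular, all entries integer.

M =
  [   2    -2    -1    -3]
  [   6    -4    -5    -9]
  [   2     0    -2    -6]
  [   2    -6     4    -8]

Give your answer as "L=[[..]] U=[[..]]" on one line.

  row1 -= 3·row0 → [0,2,-2,0]
  row2 -= 1·row0 → [0,2,-1,-3]
  row3 -= 1·row0 → [0,-4,5,-5]
  row2 -= 1·row1 → [0,0,1,-3]
  row3 -= -2·row1 → [0,0,1,-5]
  row3 -= 1·row2 → [0,0,0,-2]

L=[[1,0,0,0],[3,1,0,0],[1,1,1,0],[1,-2,1,1]] U=[[2,-2,-1,-3],[0,2,-2,0],[0,0,1,-3],[0,0,0,-2]]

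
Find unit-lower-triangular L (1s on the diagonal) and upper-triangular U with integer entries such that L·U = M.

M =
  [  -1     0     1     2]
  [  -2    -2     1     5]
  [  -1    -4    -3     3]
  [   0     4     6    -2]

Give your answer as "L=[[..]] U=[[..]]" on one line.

  r1 -= 2·r0 → [0,-2,-1,1]
  r2 -= 1·r0 → [0,-4,-4,1]
  r3 -= 0·r0 → [0,4,6,-2]
  r2 -= 2·r1 → [0,0,-2,-1]
  r3 -= -2·r1 → [0,0,4,0]
  r3 -= -2·r2 → [0,0,0,-2]

L=[[1,0,0,0],[2,1,0,0],[1,2,1,0],[0,-2,-2,1]] U=[[-1,0,1,2],[0,-2,-1,1],[0,0,-2,-1],[0,0,0,-2]]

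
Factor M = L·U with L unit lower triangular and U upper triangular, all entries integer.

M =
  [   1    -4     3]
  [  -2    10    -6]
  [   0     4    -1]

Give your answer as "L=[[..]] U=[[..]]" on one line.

L=[[1,0,0],[-2,1,0],[0,2,1]] U=[[1,-4,3],[0,2,0],[0,0,-1]]

  row1 -= -2·row0 → [0,2,0]
  row2 -= 0·row0 → [0,4,-1]
  row2 -= 2·row1 → [0,0,-1]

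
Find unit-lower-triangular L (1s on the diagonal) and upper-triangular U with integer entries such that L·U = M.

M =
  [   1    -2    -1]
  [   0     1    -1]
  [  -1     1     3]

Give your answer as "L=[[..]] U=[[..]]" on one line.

  row1 -= 0·row0 → [0,1,-1]
  row2 -= -1·row0 → [0,-1,2]
  row2 -= -1·row1 → [0,0,1]

L=[[1,0,0],[0,1,0],[-1,-1,1]] U=[[1,-2,-1],[0,1,-1],[0,0,1]]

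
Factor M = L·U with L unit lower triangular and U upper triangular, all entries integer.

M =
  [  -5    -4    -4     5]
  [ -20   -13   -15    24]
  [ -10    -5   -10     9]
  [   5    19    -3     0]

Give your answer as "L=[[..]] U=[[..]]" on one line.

L=[[1,0,0,0],[4,1,0,0],[2,1,1,0],[-1,5,4,1]] U=[[-5,-4,-4,5],[0,3,1,4],[0,0,-3,-5],[0,0,0,5]]

  R1 -= 4·R0 → [0,3,1,4]
  R2 -= 2·R0 → [0,3,-2,-1]
  R3 -= -1·R0 → [0,15,-7,5]
  R2 -= 1·R1 → [0,0,-3,-5]
  R3 -= 5·R1 → [0,0,-12,-15]
  R3 -= 4·R2 → [0,0,0,5]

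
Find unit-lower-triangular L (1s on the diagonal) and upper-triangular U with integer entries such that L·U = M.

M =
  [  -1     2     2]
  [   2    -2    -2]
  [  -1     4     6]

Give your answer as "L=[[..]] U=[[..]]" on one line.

L=[[1,0,0],[-2,1,0],[1,1,1]] U=[[-1,2,2],[0,2,2],[0,0,2]]

  r1 -= -2·r0 → [0,2,2]
  r2 -= 1·r0 → [0,2,4]
  r2 -= 1·r1 → [0,0,2]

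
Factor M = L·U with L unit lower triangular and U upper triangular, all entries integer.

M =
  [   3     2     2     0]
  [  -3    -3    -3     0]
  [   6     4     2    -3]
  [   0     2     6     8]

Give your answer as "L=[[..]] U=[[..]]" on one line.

L=[[1,0,0,0],[-1,1,0,0],[2,0,1,0],[0,-2,-2,1]] U=[[3,2,2,0],[0,-1,-1,0],[0,0,-2,-3],[0,0,0,2]]

  r1 -= -1·r0 → [0,-1,-1,0]
  r2 -= 2·r0 → [0,0,-2,-3]
  r3 -= 0·r0 → [0,2,6,8]
  r2 -= 0·r1 → [0,0,-2,-3]
  r3 -= -2·r1 → [0,0,4,8]
  r3 -= -2·r2 → [0,0,0,2]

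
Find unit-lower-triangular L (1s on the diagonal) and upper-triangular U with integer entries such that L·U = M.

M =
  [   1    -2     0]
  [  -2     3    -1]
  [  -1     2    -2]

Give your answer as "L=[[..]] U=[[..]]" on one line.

  row1 -= -2·row0 → [0,-1,-1]
  row2 -= -1·row0 → [0,0,-2]
  row2 -= 0·row1 → [0,0,-2]

L=[[1,0,0],[-2,1,0],[-1,0,1]] U=[[1,-2,0],[0,-1,-1],[0,0,-2]]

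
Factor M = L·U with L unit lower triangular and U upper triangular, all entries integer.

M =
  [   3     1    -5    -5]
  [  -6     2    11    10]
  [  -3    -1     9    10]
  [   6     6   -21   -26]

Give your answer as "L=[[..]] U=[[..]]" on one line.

  R1 -= -2·R0 → [0,4,1,0]
  R2 -= -1·R0 → [0,0,4,5]
  R3 -= 2·R0 → [0,4,-11,-16]
  R2 -= 0·R1 → [0,0,4,5]
  R3 -= 1·R1 → [0,0,-12,-16]
  R3 -= -3·R2 → [0,0,0,-1]

L=[[1,0,0,0],[-2,1,0,0],[-1,0,1,0],[2,1,-3,1]] U=[[3,1,-5,-5],[0,4,1,0],[0,0,4,5],[0,0,0,-1]]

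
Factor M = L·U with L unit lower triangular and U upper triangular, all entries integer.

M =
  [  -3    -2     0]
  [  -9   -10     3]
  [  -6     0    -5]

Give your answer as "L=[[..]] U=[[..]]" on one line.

L=[[1,0,0],[3,1,0],[2,-1,1]] U=[[-3,-2,0],[0,-4,3],[0,0,-2]]

  R1 -= 3·R0 → [0,-4,3]
  R2 -= 2·R0 → [0,4,-5]
  R2 -= -1·R1 → [0,0,-2]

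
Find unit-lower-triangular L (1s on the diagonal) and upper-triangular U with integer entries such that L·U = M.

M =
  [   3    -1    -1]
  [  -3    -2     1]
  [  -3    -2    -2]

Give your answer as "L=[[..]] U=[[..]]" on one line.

  R1 -= -1·R0 → [0,-3,0]
  R2 -= -1·R0 → [0,-3,-3]
  R2 -= 1·R1 → [0,0,-3]

L=[[1,0,0],[-1,1,0],[-1,1,1]] U=[[3,-1,-1],[0,-3,0],[0,0,-3]]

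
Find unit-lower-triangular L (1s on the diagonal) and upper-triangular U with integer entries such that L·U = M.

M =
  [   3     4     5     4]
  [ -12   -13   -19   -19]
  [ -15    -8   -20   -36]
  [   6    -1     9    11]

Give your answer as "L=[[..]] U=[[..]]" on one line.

  r1 -= -4·r0 → [0,3,1,-3]
  r2 -= -5·r0 → [0,12,5,-16]
  r3 -= 2·r0 → [0,-9,-1,3]
  r2 -= 4·r1 → [0,0,1,-4]
  r3 -= -3·r1 → [0,0,2,-6]
  r3 -= 2·r2 → [0,0,0,2]

L=[[1,0,0,0],[-4,1,0,0],[-5,4,1,0],[2,-3,2,1]] U=[[3,4,5,4],[0,3,1,-3],[0,0,1,-4],[0,0,0,2]]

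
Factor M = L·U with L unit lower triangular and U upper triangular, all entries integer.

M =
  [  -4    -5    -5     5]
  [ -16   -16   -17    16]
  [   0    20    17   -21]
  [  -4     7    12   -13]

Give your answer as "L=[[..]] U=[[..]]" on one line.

  R1 -= 4·R0 → [0,4,3,-4]
  R2 -= 0·R0 → [0,20,17,-21]
  R3 -= 1·R0 → [0,12,17,-18]
  R2 -= 5·R1 → [0,0,2,-1]
  R3 -= 3·R1 → [0,0,8,-6]
  R3 -= 4·R2 → [0,0,0,-2]

L=[[1,0,0,0],[4,1,0,0],[0,5,1,0],[1,3,4,1]] U=[[-4,-5,-5,5],[0,4,3,-4],[0,0,2,-1],[0,0,0,-2]]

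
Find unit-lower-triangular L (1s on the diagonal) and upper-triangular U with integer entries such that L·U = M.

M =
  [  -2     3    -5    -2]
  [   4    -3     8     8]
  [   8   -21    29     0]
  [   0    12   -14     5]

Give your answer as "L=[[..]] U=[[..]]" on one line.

  r1 -= -2·r0 → [0,3,-2,4]
  r2 -= -4·r0 → [0,-9,9,-8]
  r3 -= 0·r0 → [0,12,-14,5]
  r2 -= -3·r1 → [0,0,3,4]
  r3 -= 4·r1 → [0,0,-6,-11]
  r3 -= -2·r2 → [0,0,0,-3]

L=[[1,0,0,0],[-2,1,0,0],[-4,-3,1,0],[0,4,-2,1]] U=[[-2,3,-5,-2],[0,3,-2,4],[0,0,3,4],[0,0,0,-3]]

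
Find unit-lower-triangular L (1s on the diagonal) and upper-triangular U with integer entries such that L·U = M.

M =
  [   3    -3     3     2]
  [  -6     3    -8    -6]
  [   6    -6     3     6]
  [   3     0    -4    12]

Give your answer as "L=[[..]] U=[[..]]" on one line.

L=[[1,0,0,0],[-2,1,0,0],[2,0,1,0],[1,-1,3,1]] U=[[3,-3,3,2],[0,-3,-2,-2],[0,0,-3,2],[0,0,0,2]]

  r1 -= -2·r0 → [0,-3,-2,-2]
  r2 -= 2·r0 → [0,0,-3,2]
  r3 -= 1·r0 → [0,3,-7,10]
  r2 -= 0·r1 → [0,0,-3,2]
  r3 -= -1·r1 → [0,0,-9,8]
  r3 -= 3·r2 → [0,0,0,2]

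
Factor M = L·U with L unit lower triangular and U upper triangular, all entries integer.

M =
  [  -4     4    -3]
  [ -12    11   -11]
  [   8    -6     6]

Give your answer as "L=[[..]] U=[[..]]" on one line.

L=[[1,0,0],[3,1,0],[-2,-2,1]] U=[[-4,4,-3],[0,-1,-2],[0,0,-4]]

  R1 -= 3·R0 → [0,-1,-2]
  R2 -= -2·R0 → [0,2,0]
  R2 -= -2·R1 → [0,0,-4]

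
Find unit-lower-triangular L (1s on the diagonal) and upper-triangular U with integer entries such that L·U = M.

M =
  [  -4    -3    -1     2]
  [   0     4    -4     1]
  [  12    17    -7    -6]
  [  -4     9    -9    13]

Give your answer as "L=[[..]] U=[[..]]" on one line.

L=[[1,0,0,0],[0,1,0,0],[-3,2,1,0],[1,3,-2,1]] U=[[-4,-3,-1,2],[0,4,-4,1],[0,0,-2,-2],[0,0,0,4]]

  R1 -= 0·R0 → [0,4,-4,1]
  R2 -= -3·R0 → [0,8,-10,0]
  R3 -= 1·R0 → [0,12,-8,11]
  R2 -= 2·R1 → [0,0,-2,-2]
  R3 -= 3·R1 → [0,0,4,8]
  R3 -= -2·R2 → [0,0,0,4]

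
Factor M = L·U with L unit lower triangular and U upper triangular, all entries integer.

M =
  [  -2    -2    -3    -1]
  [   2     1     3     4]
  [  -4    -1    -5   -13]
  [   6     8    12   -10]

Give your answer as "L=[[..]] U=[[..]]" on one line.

  r1 -= -1·r0 → [0,-1,0,3]
  r2 -= 2·r0 → [0,3,1,-11]
  r3 -= -3·r0 → [0,2,3,-13]
  r2 -= -3·r1 → [0,0,1,-2]
  r3 -= -2·r1 → [0,0,3,-7]
  r3 -= 3·r2 → [0,0,0,-1]

L=[[1,0,0,0],[-1,1,0,0],[2,-3,1,0],[-3,-2,3,1]] U=[[-2,-2,-3,-1],[0,-1,0,3],[0,0,1,-2],[0,0,0,-1]]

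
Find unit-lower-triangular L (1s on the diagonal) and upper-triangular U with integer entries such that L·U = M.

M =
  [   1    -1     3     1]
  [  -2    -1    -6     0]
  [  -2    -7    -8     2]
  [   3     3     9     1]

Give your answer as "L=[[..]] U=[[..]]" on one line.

  R1 -= -2·R0 → [0,-3,0,2]
  R2 -= -2·R0 → [0,-9,-2,4]
  R3 -= 3·R0 → [0,6,0,-2]
  R2 -= 3·R1 → [0,0,-2,-2]
  R3 -= -2·R1 → [0,0,0,2]
  R3 -= 0·R2 → [0,0,0,2]

L=[[1,0,0,0],[-2,1,0,0],[-2,3,1,0],[3,-2,0,1]] U=[[1,-1,3,1],[0,-3,0,2],[0,0,-2,-2],[0,0,0,2]]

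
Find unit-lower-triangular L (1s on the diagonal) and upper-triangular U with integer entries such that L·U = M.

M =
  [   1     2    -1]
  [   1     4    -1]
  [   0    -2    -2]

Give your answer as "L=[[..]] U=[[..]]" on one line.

L=[[1,0,0],[1,1,0],[0,-1,1]] U=[[1,2,-1],[0,2,0],[0,0,-2]]

  r1 -= 1·r0 → [0,2,0]
  r2 -= 0·r0 → [0,-2,-2]
  r2 -= -1·r1 → [0,0,-2]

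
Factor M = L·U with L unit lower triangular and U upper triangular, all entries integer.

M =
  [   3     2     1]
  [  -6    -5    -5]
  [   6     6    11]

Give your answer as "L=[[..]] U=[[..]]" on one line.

L=[[1,0,0],[-2,1,0],[2,-2,1]] U=[[3,2,1],[0,-1,-3],[0,0,3]]

  R1 -= -2·R0 → [0,-1,-3]
  R2 -= 2·R0 → [0,2,9]
  R2 -= -2·R1 → [0,0,3]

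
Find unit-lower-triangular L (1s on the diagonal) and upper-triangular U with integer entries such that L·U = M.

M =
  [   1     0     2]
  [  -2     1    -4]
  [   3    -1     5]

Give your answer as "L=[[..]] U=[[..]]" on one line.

  r1 -= -2·r0 → [0,1,0]
  r2 -= 3·r0 → [0,-1,-1]
  r2 -= -1·r1 → [0,0,-1]

L=[[1,0,0],[-2,1,0],[3,-1,1]] U=[[1,0,2],[0,1,0],[0,0,-1]]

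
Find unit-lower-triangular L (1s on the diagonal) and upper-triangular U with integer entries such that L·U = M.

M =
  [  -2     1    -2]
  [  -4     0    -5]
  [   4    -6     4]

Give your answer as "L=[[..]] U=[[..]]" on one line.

L=[[1,0,0],[2,1,0],[-2,2,1]] U=[[-2,1,-2],[0,-2,-1],[0,0,2]]

  R1 -= 2·R0 → [0,-2,-1]
  R2 -= -2·R0 → [0,-4,0]
  R2 -= 2·R1 → [0,0,2]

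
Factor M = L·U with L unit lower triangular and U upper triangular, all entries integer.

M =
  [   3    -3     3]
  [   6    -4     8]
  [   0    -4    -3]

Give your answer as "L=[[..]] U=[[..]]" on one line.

  r1 -= 2·r0 → [0,2,2]
  r2 -= 0·r0 → [0,-4,-3]
  r2 -= -2·r1 → [0,0,1]

L=[[1,0,0],[2,1,0],[0,-2,1]] U=[[3,-3,3],[0,2,2],[0,0,1]]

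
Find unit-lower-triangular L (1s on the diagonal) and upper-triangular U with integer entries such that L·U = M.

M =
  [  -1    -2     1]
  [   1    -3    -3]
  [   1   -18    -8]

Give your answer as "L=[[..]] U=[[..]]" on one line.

  row1 -= -1·row0 → [0,-5,-2]
  row2 -= -1·row0 → [0,-20,-7]
  row2 -= 4·row1 → [0,0,1]

L=[[1,0,0],[-1,1,0],[-1,4,1]] U=[[-1,-2,1],[0,-5,-2],[0,0,1]]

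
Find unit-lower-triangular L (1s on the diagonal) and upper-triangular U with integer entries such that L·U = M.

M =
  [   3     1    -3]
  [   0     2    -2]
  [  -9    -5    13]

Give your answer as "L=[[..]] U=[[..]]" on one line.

L=[[1,0,0],[0,1,0],[-3,-1,1]] U=[[3,1,-3],[0,2,-2],[0,0,2]]

  r1 -= 0·r0 → [0,2,-2]
  r2 -= -3·r0 → [0,-2,4]
  r2 -= -1·r1 → [0,0,2]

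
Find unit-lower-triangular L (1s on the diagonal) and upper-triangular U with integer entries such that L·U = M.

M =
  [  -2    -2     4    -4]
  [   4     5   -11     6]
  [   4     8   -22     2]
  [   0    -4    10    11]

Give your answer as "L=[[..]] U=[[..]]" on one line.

L=[[1,0,0,0],[-2,1,0,0],[-2,4,1,0],[0,-4,1,1]] U=[[-2,-2,4,-4],[0,1,-3,-2],[0,0,-2,2],[0,0,0,1]]

  row1 -= -2·row0 → [0,1,-3,-2]
  row2 -= -2·row0 → [0,4,-14,-6]
  row3 -= 0·row0 → [0,-4,10,11]
  row2 -= 4·row1 → [0,0,-2,2]
  row3 -= -4·row1 → [0,0,-2,3]
  row3 -= 1·row2 → [0,0,0,1]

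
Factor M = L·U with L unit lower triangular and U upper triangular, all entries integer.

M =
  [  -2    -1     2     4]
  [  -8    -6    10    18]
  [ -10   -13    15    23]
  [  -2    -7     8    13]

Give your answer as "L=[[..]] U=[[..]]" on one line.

  r1 -= 4·r0 → [0,-2,2,2]
  r2 -= 5·r0 → [0,-8,5,3]
  r3 -= 1·r0 → [0,-6,6,9]
  r2 -= 4·r1 → [0,0,-3,-5]
  r3 -= 3·r1 → [0,0,0,3]
  r3 -= 0·r2 → [0,0,0,3]

L=[[1,0,0,0],[4,1,0,0],[5,4,1,0],[1,3,0,1]] U=[[-2,-1,2,4],[0,-2,2,2],[0,0,-3,-5],[0,0,0,3]]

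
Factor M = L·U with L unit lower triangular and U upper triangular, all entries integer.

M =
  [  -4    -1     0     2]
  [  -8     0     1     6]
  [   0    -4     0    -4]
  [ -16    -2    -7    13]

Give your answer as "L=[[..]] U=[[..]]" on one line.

L=[[1,0,0,0],[2,1,0,0],[0,-2,1,0],[4,1,-4,1]] U=[[-4,-1,0,2],[0,2,1,2],[0,0,2,0],[0,0,0,3]]

  row1 -= 2·row0 → [0,2,1,2]
  row2 -= 0·row0 → [0,-4,0,-4]
  row3 -= 4·row0 → [0,2,-7,5]
  row2 -= -2·row1 → [0,0,2,0]
  row3 -= 1·row1 → [0,0,-8,3]
  row3 -= -4·row2 → [0,0,0,3]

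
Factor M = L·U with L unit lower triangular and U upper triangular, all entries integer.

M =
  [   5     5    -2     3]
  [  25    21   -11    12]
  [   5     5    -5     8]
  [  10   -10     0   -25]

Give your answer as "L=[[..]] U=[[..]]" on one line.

L=[[1,0,0,0],[5,1,0,0],[1,0,1,0],[2,5,-3,1]] U=[[5,5,-2,3],[0,-4,-1,-3],[0,0,-3,5],[0,0,0,-1]]

  r1 -= 5·r0 → [0,-4,-1,-3]
  r2 -= 1·r0 → [0,0,-3,5]
  r3 -= 2·r0 → [0,-20,4,-31]
  r2 -= 0·r1 → [0,0,-3,5]
  r3 -= 5·r1 → [0,0,9,-16]
  r3 -= -3·r2 → [0,0,0,-1]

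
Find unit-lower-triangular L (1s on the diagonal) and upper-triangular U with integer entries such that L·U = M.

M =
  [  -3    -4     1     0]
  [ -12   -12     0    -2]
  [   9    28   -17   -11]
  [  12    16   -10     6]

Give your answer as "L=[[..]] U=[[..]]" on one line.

L=[[1,0,0,0],[4,1,0,0],[-3,4,1,0],[-4,0,-3,1]] U=[[-3,-4,1,0],[0,4,-4,-2],[0,0,2,-3],[0,0,0,-3]]

  row1 -= 4·row0 → [0,4,-4,-2]
  row2 -= -3·row0 → [0,16,-14,-11]
  row3 -= -4·row0 → [0,0,-6,6]
  row2 -= 4·row1 → [0,0,2,-3]
  row3 -= 0·row1 → [0,0,-6,6]
  row3 -= -3·row2 → [0,0,0,-3]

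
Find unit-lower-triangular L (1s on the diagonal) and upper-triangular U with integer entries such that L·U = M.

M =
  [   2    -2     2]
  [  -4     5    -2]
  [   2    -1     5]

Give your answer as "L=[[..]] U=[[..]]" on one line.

L=[[1,0,0],[-2,1,0],[1,1,1]] U=[[2,-2,2],[0,1,2],[0,0,1]]

  r1 -= -2·r0 → [0,1,2]
  r2 -= 1·r0 → [0,1,3]
  r2 -= 1·r1 → [0,0,1]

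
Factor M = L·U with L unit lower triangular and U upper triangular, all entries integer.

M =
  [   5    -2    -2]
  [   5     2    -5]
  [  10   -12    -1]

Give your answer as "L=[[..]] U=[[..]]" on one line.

L=[[1,0,0],[1,1,0],[2,-2,1]] U=[[5,-2,-2],[0,4,-3],[0,0,-3]]

  R1 -= 1·R0 → [0,4,-3]
  R2 -= 2·R0 → [0,-8,3]
  R2 -= -2·R1 → [0,0,-3]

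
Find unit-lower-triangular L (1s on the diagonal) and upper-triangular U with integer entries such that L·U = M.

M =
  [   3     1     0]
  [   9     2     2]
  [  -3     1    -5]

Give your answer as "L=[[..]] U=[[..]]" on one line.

  R1 -= 3·R0 → [0,-1,2]
  R2 -= -1·R0 → [0,2,-5]
  R2 -= -2·R1 → [0,0,-1]

L=[[1,0,0],[3,1,0],[-1,-2,1]] U=[[3,1,0],[0,-1,2],[0,0,-1]]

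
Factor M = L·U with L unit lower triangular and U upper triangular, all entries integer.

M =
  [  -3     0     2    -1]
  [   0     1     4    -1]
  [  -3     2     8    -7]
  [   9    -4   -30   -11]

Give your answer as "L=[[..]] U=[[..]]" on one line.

L=[[1,0,0,0],[0,1,0,0],[1,2,1,0],[-3,-4,4,1]] U=[[-3,0,2,-1],[0,1,4,-1],[0,0,-2,-4],[0,0,0,-2]]

  r1 -= 0·r0 → [0,1,4,-1]
  r2 -= 1·r0 → [0,2,6,-6]
  r3 -= -3·r0 → [0,-4,-24,-14]
  r2 -= 2·r1 → [0,0,-2,-4]
  r3 -= -4·r1 → [0,0,-8,-18]
  r3 -= 4·r2 → [0,0,0,-2]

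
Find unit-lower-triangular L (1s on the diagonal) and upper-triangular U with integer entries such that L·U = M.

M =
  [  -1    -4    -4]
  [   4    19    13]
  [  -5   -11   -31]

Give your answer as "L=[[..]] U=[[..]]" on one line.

  r1 -= -4·r0 → [0,3,-3]
  r2 -= 5·r0 → [0,9,-11]
  r2 -= 3·r1 → [0,0,-2]

L=[[1,0,0],[-4,1,0],[5,3,1]] U=[[-1,-4,-4],[0,3,-3],[0,0,-2]]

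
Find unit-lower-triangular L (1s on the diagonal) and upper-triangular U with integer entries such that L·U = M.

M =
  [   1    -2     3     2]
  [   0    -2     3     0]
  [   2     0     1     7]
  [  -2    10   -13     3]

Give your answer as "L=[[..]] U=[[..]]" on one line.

L=[[1,0,0,0],[0,1,0,0],[2,-2,1,0],[-2,-3,2,1]] U=[[1,-2,3,2],[0,-2,3,0],[0,0,1,3],[0,0,0,1]]

  row1 -= 0·row0 → [0,-2,3,0]
  row2 -= 2·row0 → [0,4,-5,3]
  row3 -= -2·row0 → [0,6,-7,7]
  row2 -= -2·row1 → [0,0,1,3]
  row3 -= -3·row1 → [0,0,2,7]
  row3 -= 2·row2 → [0,0,0,1]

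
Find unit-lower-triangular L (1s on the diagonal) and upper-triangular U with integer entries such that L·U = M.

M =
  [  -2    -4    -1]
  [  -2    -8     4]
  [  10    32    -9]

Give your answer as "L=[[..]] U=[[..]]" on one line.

L=[[1,0,0],[1,1,0],[-5,-3,1]] U=[[-2,-4,-1],[0,-4,5],[0,0,1]]

  row1 -= 1·row0 → [0,-4,5]
  row2 -= -5·row0 → [0,12,-14]
  row2 -= -3·row1 → [0,0,1]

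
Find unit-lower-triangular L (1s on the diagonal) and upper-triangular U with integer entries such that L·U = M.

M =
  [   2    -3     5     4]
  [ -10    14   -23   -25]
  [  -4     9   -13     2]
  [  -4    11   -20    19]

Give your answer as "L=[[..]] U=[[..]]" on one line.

L=[[1,0,0,0],[-5,1,0,0],[-2,-3,1,0],[-2,-5,0,1]] U=[[2,-3,5,4],[0,-1,2,-5],[0,0,3,-5],[0,0,0,2]]

  row1 -= -5·row0 → [0,-1,2,-5]
  row2 -= -2·row0 → [0,3,-3,10]
  row3 -= -2·row0 → [0,5,-10,27]
  row2 -= -3·row1 → [0,0,3,-5]
  row3 -= -5·row1 → [0,0,0,2]
  row3 -= 0·row2 → [0,0,0,2]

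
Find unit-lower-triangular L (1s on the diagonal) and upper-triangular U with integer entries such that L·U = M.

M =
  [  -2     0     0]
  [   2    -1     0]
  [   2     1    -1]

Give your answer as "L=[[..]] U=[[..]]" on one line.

L=[[1,0,0],[-1,1,0],[-1,-1,1]] U=[[-2,0,0],[0,-1,0],[0,0,-1]]

  R1 -= -1·R0 → [0,-1,0]
  R2 -= -1·R0 → [0,1,-1]
  R2 -= -1·R1 → [0,0,-1]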